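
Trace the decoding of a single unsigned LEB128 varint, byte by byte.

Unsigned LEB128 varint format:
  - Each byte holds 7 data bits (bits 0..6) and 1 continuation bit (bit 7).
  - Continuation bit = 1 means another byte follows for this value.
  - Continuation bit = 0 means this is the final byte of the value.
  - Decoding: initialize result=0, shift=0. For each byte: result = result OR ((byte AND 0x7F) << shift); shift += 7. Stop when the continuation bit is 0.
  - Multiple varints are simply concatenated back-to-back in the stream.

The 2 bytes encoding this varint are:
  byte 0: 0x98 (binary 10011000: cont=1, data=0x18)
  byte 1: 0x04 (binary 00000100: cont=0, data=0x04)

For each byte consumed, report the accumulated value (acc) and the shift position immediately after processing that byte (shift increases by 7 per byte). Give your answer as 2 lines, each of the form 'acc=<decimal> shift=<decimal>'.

byte 0=0x98: payload=0x18=24, contrib = 24<<0 = 24; acc -> 24, shift -> 7
byte 1=0x04: payload=0x04=4, contrib = 4<<7 = 512; acc -> 536, shift -> 14

Answer: acc=24 shift=7
acc=536 shift=14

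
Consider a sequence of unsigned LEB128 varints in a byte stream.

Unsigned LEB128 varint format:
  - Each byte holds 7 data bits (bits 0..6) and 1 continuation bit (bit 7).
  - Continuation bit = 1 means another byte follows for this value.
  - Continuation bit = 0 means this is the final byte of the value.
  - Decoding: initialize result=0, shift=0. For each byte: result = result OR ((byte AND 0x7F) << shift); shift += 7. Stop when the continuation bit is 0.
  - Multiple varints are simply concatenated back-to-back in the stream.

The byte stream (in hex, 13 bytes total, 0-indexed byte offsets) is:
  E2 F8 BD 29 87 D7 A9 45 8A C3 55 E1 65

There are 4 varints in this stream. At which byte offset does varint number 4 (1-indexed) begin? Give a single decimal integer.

Answer: 11

Derivation:
  byte[0]=0xE2 cont=1 payload=0x62=98: acc |= 98<<0 -> acc=98 shift=7
  byte[1]=0xF8 cont=1 payload=0x78=120: acc |= 120<<7 -> acc=15458 shift=14
  byte[2]=0xBD cont=1 payload=0x3D=61: acc |= 61<<14 -> acc=1014882 shift=21
  byte[3]=0x29 cont=0 payload=0x29=41: acc |= 41<<21 -> acc=86998114 shift=28 [end]
Varint 1: bytes[0:4] = E2 F8 BD 29 -> value 86998114 (4 byte(s))
  byte[4]=0x87 cont=1 payload=0x07=7: acc |= 7<<0 -> acc=7 shift=7
  byte[5]=0xD7 cont=1 payload=0x57=87: acc |= 87<<7 -> acc=11143 shift=14
  byte[6]=0xA9 cont=1 payload=0x29=41: acc |= 41<<14 -> acc=682887 shift=21
  byte[7]=0x45 cont=0 payload=0x45=69: acc |= 69<<21 -> acc=145386375 shift=28 [end]
Varint 2: bytes[4:8] = 87 D7 A9 45 -> value 145386375 (4 byte(s))
  byte[8]=0x8A cont=1 payload=0x0A=10: acc |= 10<<0 -> acc=10 shift=7
  byte[9]=0xC3 cont=1 payload=0x43=67: acc |= 67<<7 -> acc=8586 shift=14
  byte[10]=0x55 cont=0 payload=0x55=85: acc |= 85<<14 -> acc=1401226 shift=21 [end]
Varint 3: bytes[8:11] = 8A C3 55 -> value 1401226 (3 byte(s))
  byte[11]=0xE1 cont=1 payload=0x61=97: acc |= 97<<0 -> acc=97 shift=7
  byte[12]=0x65 cont=0 payload=0x65=101: acc |= 101<<7 -> acc=13025 shift=14 [end]
Varint 4: bytes[11:13] = E1 65 -> value 13025 (2 byte(s))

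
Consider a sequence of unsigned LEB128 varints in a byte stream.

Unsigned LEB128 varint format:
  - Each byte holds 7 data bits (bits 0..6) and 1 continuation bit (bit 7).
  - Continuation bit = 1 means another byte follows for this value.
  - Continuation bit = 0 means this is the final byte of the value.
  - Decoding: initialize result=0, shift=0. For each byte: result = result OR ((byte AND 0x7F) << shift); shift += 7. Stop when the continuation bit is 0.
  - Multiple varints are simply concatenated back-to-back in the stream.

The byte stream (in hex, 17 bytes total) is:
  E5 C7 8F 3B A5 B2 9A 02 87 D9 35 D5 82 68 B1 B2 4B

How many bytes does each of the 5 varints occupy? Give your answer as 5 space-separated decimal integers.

  byte[0]=0xE5 cont=1 payload=0x65=101: acc |= 101<<0 -> acc=101 shift=7
  byte[1]=0xC7 cont=1 payload=0x47=71: acc |= 71<<7 -> acc=9189 shift=14
  byte[2]=0x8F cont=1 payload=0x0F=15: acc |= 15<<14 -> acc=254949 shift=21
  byte[3]=0x3B cont=0 payload=0x3B=59: acc |= 59<<21 -> acc=123986917 shift=28 [end]
Varint 1: bytes[0:4] = E5 C7 8F 3B -> value 123986917 (4 byte(s))
  byte[4]=0xA5 cont=1 payload=0x25=37: acc |= 37<<0 -> acc=37 shift=7
  byte[5]=0xB2 cont=1 payload=0x32=50: acc |= 50<<7 -> acc=6437 shift=14
  byte[6]=0x9A cont=1 payload=0x1A=26: acc |= 26<<14 -> acc=432421 shift=21
  byte[7]=0x02 cont=0 payload=0x02=2: acc |= 2<<21 -> acc=4626725 shift=28 [end]
Varint 2: bytes[4:8] = A5 B2 9A 02 -> value 4626725 (4 byte(s))
  byte[8]=0x87 cont=1 payload=0x07=7: acc |= 7<<0 -> acc=7 shift=7
  byte[9]=0xD9 cont=1 payload=0x59=89: acc |= 89<<7 -> acc=11399 shift=14
  byte[10]=0x35 cont=0 payload=0x35=53: acc |= 53<<14 -> acc=879751 shift=21 [end]
Varint 3: bytes[8:11] = 87 D9 35 -> value 879751 (3 byte(s))
  byte[11]=0xD5 cont=1 payload=0x55=85: acc |= 85<<0 -> acc=85 shift=7
  byte[12]=0x82 cont=1 payload=0x02=2: acc |= 2<<7 -> acc=341 shift=14
  byte[13]=0x68 cont=0 payload=0x68=104: acc |= 104<<14 -> acc=1704277 shift=21 [end]
Varint 4: bytes[11:14] = D5 82 68 -> value 1704277 (3 byte(s))
  byte[14]=0xB1 cont=1 payload=0x31=49: acc |= 49<<0 -> acc=49 shift=7
  byte[15]=0xB2 cont=1 payload=0x32=50: acc |= 50<<7 -> acc=6449 shift=14
  byte[16]=0x4B cont=0 payload=0x4B=75: acc |= 75<<14 -> acc=1235249 shift=21 [end]
Varint 5: bytes[14:17] = B1 B2 4B -> value 1235249 (3 byte(s))

Answer: 4 4 3 3 3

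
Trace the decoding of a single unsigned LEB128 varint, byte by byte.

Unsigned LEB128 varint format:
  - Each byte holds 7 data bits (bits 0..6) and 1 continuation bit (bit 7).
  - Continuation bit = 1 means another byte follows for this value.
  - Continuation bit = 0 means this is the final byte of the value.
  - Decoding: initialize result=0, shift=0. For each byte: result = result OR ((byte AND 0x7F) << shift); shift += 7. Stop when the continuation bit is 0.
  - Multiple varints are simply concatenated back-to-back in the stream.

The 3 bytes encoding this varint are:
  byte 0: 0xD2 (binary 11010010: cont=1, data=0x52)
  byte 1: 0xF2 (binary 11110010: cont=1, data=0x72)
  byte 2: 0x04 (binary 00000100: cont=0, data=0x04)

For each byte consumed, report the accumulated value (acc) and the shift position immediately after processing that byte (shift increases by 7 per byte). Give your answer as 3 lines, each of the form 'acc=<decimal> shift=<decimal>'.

byte 0=0xD2: payload=0x52=82, contrib = 82<<0 = 82; acc -> 82, shift -> 7
byte 1=0xF2: payload=0x72=114, contrib = 114<<7 = 14592; acc -> 14674, shift -> 14
byte 2=0x04: payload=0x04=4, contrib = 4<<14 = 65536; acc -> 80210, shift -> 21

Answer: acc=82 shift=7
acc=14674 shift=14
acc=80210 shift=21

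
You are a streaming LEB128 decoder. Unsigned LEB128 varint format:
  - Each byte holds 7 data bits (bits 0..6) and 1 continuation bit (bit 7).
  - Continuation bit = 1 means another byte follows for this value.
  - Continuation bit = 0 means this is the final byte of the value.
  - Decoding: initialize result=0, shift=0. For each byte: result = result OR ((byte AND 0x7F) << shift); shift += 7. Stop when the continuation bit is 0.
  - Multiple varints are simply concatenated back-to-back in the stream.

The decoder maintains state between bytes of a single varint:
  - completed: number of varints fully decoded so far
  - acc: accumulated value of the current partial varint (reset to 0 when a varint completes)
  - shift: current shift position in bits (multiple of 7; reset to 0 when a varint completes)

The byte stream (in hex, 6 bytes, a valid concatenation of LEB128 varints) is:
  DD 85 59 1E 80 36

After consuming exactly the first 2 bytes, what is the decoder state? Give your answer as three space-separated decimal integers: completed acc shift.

Answer: 0 733 14

Derivation:
byte[0]=0xDD cont=1 payload=0x5D: acc |= 93<<0 -> completed=0 acc=93 shift=7
byte[1]=0x85 cont=1 payload=0x05: acc |= 5<<7 -> completed=0 acc=733 shift=14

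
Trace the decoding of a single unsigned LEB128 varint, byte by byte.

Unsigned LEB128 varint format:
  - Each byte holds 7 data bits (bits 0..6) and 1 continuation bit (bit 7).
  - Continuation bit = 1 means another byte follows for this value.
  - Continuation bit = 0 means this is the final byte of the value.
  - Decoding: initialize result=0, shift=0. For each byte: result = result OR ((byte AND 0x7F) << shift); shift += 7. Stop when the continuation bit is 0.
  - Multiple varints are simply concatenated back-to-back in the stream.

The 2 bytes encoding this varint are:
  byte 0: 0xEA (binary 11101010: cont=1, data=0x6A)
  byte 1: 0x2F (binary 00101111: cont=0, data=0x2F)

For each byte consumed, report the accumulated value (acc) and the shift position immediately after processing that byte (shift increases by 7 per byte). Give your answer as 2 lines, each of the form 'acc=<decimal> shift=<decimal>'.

Answer: acc=106 shift=7
acc=6122 shift=14

Derivation:
byte 0=0xEA: payload=0x6A=106, contrib = 106<<0 = 106; acc -> 106, shift -> 7
byte 1=0x2F: payload=0x2F=47, contrib = 47<<7 = 6016; acc -> 6122, shift -> 14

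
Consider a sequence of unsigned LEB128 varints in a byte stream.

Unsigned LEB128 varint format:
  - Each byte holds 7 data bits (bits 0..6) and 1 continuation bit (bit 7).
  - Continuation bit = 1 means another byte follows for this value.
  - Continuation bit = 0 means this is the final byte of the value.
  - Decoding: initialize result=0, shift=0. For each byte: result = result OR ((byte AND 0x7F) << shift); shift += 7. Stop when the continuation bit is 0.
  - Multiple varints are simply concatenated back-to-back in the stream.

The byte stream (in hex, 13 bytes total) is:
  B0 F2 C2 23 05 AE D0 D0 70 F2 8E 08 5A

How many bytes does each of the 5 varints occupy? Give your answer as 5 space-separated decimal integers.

Answer: 4 1 4 3 1

Derivation:
  byte[0]=0xB0 cont=1 payload=0x30=48: acc |= 48<<0 -> acc=48 shift=7
  byte[1]=0xF2 cont=1 payload=0x72=114: acc |= 114<<7 -> acc=14640 shift=14
  byte[2]=0xC2 cont=1 payload=0x42=66: acc |= 66<<14 -> acc=1095984 shift=21
  byte[3]=0x23 cont=0 payload=0x23=35: acc |= 35<<21 -> acc=74496304 shift=28 [end]
Varint 1: bytes[0:4] = B0 F2 C2 23 -> value 74496304 (4 byte(s))
  byte[4]=0x05 cont=0 payload=0x05=5: acc |= 5<<0 -> acc=5 shift=7 [end]
Varint 2: bytes[4:5] = 05 -> value 5 (1 byte(s))
  byte[5]=0xAE cont=1 payload=0x2E=46: acc |= 46<<0 -> acc=46 shift=7
  byte[6]=0xD0 cont=1 payload=0x50=80: acc |= 80<<7 -> acc=10286 shift=14
  byte[7]=0xD0 cont=1 payload=0x50=80: acc |= 80<<14 -> acc=1321006 shift=21
  byte[8]=0x70 cont=0 payload=0x70=112: acc |= 112<<21 -> acc=236202030 shift=28 [end]
Varint 3: bytes[5:9] = AE D0 D0 70 -> value 236202030 (4 byte(s))
  byte[9]=0xF2 cont=1 payload=0x72=114: acc |= 114<<0 -> acc=114 shift=7
  byte[10]=0x8E cont=1 payload=0x0E=14: acc |= 14<<7 -> acc=1906 shift=14
  byte[11]=0x08 cont=0 payload=0x08=8: acc |= 8<<14 -> acc=132978 shift=21 [end]
Varint 4: bytes[9:12] = F2 8E 08 -> value 132978 (3 byte(s))
  byte[12]=0x5A cont=0 payload=0x5A=90: acc |= 90<<0 -> acc=90 shift=7 [end]
Varint 5: bytes[12:13] = 5A -> value 90 (1 byte(s))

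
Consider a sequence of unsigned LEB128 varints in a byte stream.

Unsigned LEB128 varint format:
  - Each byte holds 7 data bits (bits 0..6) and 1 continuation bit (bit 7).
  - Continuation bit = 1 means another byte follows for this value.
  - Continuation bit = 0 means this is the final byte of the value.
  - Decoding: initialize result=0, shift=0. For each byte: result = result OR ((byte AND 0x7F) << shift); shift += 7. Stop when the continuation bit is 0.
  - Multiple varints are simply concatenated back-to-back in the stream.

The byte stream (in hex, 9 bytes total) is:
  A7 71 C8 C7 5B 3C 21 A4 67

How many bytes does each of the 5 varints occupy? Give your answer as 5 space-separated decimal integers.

Answer: 2 3 1 1 2

Derivation:
  byte[0]=0xA7 cont=1 payload=0x27=39: acc |= 39<<0 -> acc=39 shift=7
  byte[1]=0x71 cont=0 payload=0x71=113: acc |= 113<<7 -> acc=14503 shift=14 [end]
Varint 1: bytes[0:2] = A7 71 -> value 14503 (2 byte(s))
  byte[2]=0xC8 cont=1 payload=0x48=72: acc |= 72<<0 -> acc=72 shift=7
  byte[3]=0xC7 cont=1 payload=0x47=71: acc |= 71<<7 -> acc=9160 shift=14
  byte[4]=0x5B cont=0 payload=0x5B=91: acc |= 91<<14 -> acc=1500104 shift=21 [end]
Varint 2: bytes[2:5] = C8 C7 5B -> value 1500104 (3 byte(s))
  byte[5]=0x3C cont=0 payload=0x3C=60: acc |= 60<<0 -> acc=60 shift=7 [end]
Varint 3: bytes[5:6] = 3C -> value 60 (1 byte(s))
  byte[6]=0x21 cont=0 payload=0x21=33: acc |= 33<<0 -> acc=33 shift=7 [end]
Varint 4: bytes[6:7] = 21 -> value 33 (1 byte(s))
  byte[7]=0xA4 cont=1 payload=0x24=36: acc |= 36<<0 -> acc=36 shift=7
  byte[8]=0x67 cont=0 payload=0x67=103: acc |= 103<<7 -> acc=13220 shift=14 [end]
Varint 5: bytes[7:9] = A4 67 -> value 13220 (2 byte(s))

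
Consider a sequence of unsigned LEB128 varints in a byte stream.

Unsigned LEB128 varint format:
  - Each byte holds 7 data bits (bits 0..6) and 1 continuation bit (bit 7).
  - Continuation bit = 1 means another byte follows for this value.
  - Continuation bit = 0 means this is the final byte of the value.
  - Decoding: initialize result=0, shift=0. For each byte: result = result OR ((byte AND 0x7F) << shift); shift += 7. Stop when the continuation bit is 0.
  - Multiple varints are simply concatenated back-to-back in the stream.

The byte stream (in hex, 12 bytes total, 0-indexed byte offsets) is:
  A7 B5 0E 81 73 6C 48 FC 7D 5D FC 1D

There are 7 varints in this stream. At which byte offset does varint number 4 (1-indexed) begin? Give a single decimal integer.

Answer: 6

Derivation:
  byte[0]=0xA7 cont=1 payload=0x27=39: acc |= 39<<0 -> acc=39 shift=7
  byte[1]=0xB5 cont=1 payload=0x35=53: acc |= 53<<7 -> acc=6823 shift=14
  byte[2]=0x0E cont=0 payload=0x0E=14: acc |= 14<<14 -> acc=236199 shift=21 [end]
Varint 1: bytes[0:3] = A7 B5 0E -> value 236199 (3 byte(s))
  byte[3]=0x81 cont=1 payload=0x01=1: acc |= 1<<0 -> acc=1 shift=7
  byte[4]=0x73 cont=0 payload=0x73=115: acc |= 115<<7 -> acc=14721 shift=14 [end]
Varint 2: bytes[3:5] = 81 73 -> value 14721 (2 byte(s))
  byte[5]=0x6C cont=0 payload=0x6C=108: acc |= 108<<0 -> acc=108 shift=7 [end]
Varint 3: bytes[5:6] = 6C -> value 108 (1 byte(s))
  byte[6]=0x48 cont=0 payload=0x48=72: acc |= 72<<0 -> acc=72 shift=7 [end]
Varint 4: bytes[6:7] = 48 -> value 72 (1 byte(s))
  byte[7]=0xFC cont=1 payload=0x7C=124: acc |= 124<<0 -> acc=124 shift=7
  byte[8]=0x7D cont=0 payload=0x7D=125: acc |= 125<<7 -> acc=16124 shift=14 [end]
Varint 5: bytes[7:9] = FC 7D -> value 16124 (2 byte(s))
  byte[9]=0x5D cont=0 payload=0x5D=93: acc |= 93<<0 -> acc=93 shift=7 [end]
Varint 6: bytes[9:10] = 5D -> value 93 (1 byte(s))
  byte[10]=0xFC cont=1 payload=0x7C=124: acc |= 124<<0 -> acc=124 shift=7
  byte[11]=0x1D cont=0 payload=0x1D=29: acc |= 29<<7 -> acc=3836 shift=14 [end]
Varint 7: bytes[10:12] = FC 1D -> value 3836 (2 byte(s))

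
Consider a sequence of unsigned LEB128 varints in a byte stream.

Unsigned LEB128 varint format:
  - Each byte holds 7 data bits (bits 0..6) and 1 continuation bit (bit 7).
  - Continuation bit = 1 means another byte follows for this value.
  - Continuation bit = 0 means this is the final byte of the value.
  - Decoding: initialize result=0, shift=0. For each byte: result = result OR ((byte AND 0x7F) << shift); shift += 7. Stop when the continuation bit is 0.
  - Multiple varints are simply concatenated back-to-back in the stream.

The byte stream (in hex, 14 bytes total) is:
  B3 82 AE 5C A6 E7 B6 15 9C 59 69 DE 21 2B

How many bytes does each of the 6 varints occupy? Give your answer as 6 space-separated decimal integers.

Answer: 4 4 2 1 2 1

Derivation:
  byte[0]=0xB3 cont=1 payload=0x33=51: acc |= 51<<0 -> acc=51 shift=7
  byte[1]=0x82 cont=1 payload=0x02=2: acc |= 2<<7 -> acc=307 shift=14
  byte[2]=0xAE cont=1 payload=0x2E=46: acc |= 46<<14 -> acc=753971 shift=21
  byte[3]=0x5C cont=0 payload=0x5C=92: acc |= 92<<21 -> acc=193691955 shift=28 [end]
Varint 1: bytes[0:4] = B3 82 AE 5C -> value 193691955 (4 byte(s))
  byte[4]=0xA6 cont=1 payload=0x26=38: acc |= 38<<0 -> acc=38 shift=7
  byte[5]=0xE7 cont=1 payload=0x67=103: acc |= 103<<7 -> acc=13222 shift=14
  byte[6]=0xB6 cont=1 payload=0x36=54: acc |= 54<<14 -> acc=897958 shift=21
  byte[7]=0x15 cont=0 payload=0x15=21: acc |= 21<<21 -> acc=44938150 shift=28 [end]
Varint 2: bytes[4:8] = A6 E7 B6 15 -> value 44938150 (4 byte(s))
  byte[8]=0x9C cont=1 payload=0x1C=28: acc |= 28<<0 -> acc=28 shift=7
  byte[9]=0x59 cont=0 payload=0x59=89: acc |= 89<<7 -> acc=11420 shift=14 [end]
Varint 3: bytes[8:10] = 9C 59 -> value 11420 (2 byte(s))
  byte[10]=0x69 cont=0 payload=0x69=105: acc |= 105<<0 -> acc=105 shift=7 [end]
Varint 4: bytes[10:11] = 69 -> value 105 (1 byte(s))
  byte[11]=0xDE cont=1 payload=0x5E=94: acc |= 94<<0 -> acc=94 shift=7
  byte[12]=0x21 cont=0 payload=0x21=33: acc |= 33<<7 -> acc=4318 shift=14 [end]
Varint 5: bytes[11:13] = DE 21 -> value 4318 (2 byte(s))
  byte[13]=0x2B cont=0 payload=0x2B=43: acc |= 43<<0 -> acc=43 shift=7 [end]
Varint 6: bytes[13:14] = 2B -> value 43 (1 byte(s))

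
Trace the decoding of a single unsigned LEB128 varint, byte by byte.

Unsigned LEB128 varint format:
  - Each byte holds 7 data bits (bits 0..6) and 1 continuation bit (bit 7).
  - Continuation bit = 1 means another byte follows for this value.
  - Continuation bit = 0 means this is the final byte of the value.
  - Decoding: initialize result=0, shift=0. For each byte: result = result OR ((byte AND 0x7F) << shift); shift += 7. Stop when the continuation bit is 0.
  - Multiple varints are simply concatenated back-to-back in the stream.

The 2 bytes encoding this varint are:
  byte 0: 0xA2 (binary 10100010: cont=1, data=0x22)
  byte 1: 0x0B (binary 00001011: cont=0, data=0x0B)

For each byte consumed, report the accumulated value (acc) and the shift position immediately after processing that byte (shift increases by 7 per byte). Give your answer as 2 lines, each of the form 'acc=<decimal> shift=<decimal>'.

Answer: acc=34 shift=7
acc=1442 shift=14

Derivation:
byte 0=0xA2: payload=0x22=34, contrib = 34<<0 = 34; acc -> 34, shift -> 7
byte 1=0x0B: payload=0x0B=11, contrib = 11<<7 = 1408; acc -> 1442, shift -> 14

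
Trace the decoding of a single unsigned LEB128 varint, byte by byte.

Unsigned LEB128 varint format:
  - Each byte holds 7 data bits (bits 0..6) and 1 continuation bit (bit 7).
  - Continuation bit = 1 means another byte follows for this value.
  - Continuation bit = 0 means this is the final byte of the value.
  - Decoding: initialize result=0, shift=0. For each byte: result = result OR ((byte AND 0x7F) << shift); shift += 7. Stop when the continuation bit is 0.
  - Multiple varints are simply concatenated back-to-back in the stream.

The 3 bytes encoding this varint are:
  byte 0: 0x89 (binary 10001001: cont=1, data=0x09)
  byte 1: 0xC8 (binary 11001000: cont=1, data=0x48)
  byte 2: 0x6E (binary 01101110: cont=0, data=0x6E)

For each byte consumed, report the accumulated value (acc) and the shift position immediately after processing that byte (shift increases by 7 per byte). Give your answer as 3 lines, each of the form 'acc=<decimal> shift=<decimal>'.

byte 0=0x89: payload=0x09=9, contrib = 9<<0 = 9; acc -> 9, shift -> 7
byte 1=0xC8: payload=0x48=72, contrib = 72<<7 = 9216; acc -> 9225, shift -> 14
byte 2=0x6E: payload=0x6E=110, contrib = 110<<14 = 1802240; acc -> 1811465, shift -> 21

Answer: acc=9 shift=7
acc=9225 shift=14
acc=1811465 shift=21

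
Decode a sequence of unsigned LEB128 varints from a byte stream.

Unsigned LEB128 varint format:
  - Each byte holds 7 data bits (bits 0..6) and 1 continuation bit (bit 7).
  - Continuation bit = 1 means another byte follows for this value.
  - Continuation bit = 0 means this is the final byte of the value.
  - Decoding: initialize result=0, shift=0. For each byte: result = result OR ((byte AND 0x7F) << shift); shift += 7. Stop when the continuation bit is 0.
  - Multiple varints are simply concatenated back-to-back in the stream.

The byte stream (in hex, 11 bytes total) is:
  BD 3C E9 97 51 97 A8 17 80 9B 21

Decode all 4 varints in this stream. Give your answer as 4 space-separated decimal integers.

  byte[0]=0xBD cont=1 payload=0x3D=61: acc |= 61<<0 -> acc=61 shift=7
  byte[1]=0x3C cont=0 payload=0x3C=60: acc |= 60<<7 -> acc=7741 shift=14 [end]
Varint 1: bytes[0:2] = BD 3C -> value 7741 (2 byte(s))
  byte[2]=0xE9 cont=1 payload=0x69=105: acc |= 105<<0 -> acc=105 shift=7
  byte[3]=0x97 cont=1 payload=0x17=23: acc |= 23<<7 -> acc=3049 shift=14
  byte[4]=0x51 cont=0 payload=0x51=81: acc |= 81<<14 -> acc=1330153 shift=21 [end]
Varint 2: bytes[2:5] = E9 97 51 -> value 1330153 (3 byte(s))
  byte[5]=0x97 cont=1 payload=0x17=23: acc |= 23<<0 -> acc=23 shift=7
  byte[6]=0xA8 cont=1 payload=0x28=40: acc |= 40<<7 -> acc=5143 shift=14
  byte[7]=0x17 cont=0 payload=0x17=23: acc |= 23<<14 -> acc=381975 shift=21 [end]
Varint 3: bytes[5:8] = 97 A8 17 -> value 381975 (3 byte(s))
  byte[8]=0x80 cont=1 payload=0x00=0: acc |= 0<<0 -> acc=0 shift=7
  byte[9]=0x9B cont=1 payload=0x1B=27: acc |= 27<<7 -> acc=3456 shift=14
  byte[10]=0x21 cont=0 payload=0x21=33: acc |= 33<<14 -> acc=544128 shift=21 [end]
Varint 4: bytes[8:11] = 80 9B 21 -> value 544128 (3 byte(s))

Answer: 7741 1330153 381975 544128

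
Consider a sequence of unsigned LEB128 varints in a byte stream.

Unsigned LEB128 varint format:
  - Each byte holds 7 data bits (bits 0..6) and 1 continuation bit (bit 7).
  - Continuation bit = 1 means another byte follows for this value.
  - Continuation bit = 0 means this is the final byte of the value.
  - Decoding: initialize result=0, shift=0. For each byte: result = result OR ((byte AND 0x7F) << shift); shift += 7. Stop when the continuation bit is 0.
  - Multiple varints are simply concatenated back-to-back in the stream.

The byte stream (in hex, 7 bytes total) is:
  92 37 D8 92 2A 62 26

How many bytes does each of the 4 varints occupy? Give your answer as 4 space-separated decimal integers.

  byte[0]=0x92 cont=1 payload=0x12=18: acc |= 18<<0 -> acc=18 shift=7
  byte[1]=0x37 cont=0 payload=0x37=55: acc |= 55<<7 -> acc=7058 shift=14 [end]
Varint 1: bytes[0:2] = 92 37 -> value 7058 (2 byte(s))
  byte[2]=0xD8 cont=1 payload=0x58=88: acc |= 88<<0 -> acc=88 shift=7
  byte[3]=0x92 cont=1 payload=0x12=18: acc |= 18<<7 -> acc=2392 shift=14
  byte[4]=0x2A cont=0 payload=0x2A=42: acc |= 42<<14 -> acc=690520 shift=21 [end]
Varint 2: bytes[2:5] = D8 92 2A -> value 690520 (3 byte(s))
  byte[5]=0x62 cont=0 payload=0x62=98: acc |= 98<<0 -> acc=98 shift=7 [end]
Varint 3: bytes[5:6] = 62 -> value 98 (1 byte(s))
  byte[6]=0x26 cont=0 payload=0x26=38: acc |= 38<<0 -> acc=38 shift=7 [end]
Varint 4: bytes[6:7] = 26 -> value 38 (1 byte(s))

Answer: 2 3 1 1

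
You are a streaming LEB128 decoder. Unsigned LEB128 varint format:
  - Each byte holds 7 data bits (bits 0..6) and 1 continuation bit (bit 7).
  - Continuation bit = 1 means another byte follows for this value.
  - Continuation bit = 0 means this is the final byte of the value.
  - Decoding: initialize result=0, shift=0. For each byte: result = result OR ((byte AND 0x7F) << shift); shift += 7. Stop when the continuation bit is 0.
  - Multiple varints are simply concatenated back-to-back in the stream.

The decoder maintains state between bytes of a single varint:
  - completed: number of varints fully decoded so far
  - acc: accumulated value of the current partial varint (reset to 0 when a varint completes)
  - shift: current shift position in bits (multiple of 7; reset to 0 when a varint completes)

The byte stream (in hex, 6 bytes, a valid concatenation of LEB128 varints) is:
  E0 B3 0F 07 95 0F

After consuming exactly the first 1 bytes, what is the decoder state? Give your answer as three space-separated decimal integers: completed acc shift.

byte[0]=0xE0 cont=1 payload=0x60: acc |= 96<<0 -> completed=0 acc=96 shift=7

Answer: 0 96 7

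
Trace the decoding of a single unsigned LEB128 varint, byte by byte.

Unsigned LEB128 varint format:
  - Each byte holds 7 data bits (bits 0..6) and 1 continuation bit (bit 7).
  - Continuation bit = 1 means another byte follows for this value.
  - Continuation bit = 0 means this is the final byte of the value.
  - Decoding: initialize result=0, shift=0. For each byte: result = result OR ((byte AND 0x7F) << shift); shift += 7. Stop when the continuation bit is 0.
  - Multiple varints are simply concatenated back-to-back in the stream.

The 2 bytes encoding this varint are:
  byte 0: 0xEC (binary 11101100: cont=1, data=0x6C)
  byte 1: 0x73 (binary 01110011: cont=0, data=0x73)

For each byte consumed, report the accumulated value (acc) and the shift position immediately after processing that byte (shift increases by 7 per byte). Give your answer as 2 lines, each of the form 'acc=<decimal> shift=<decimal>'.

byte 0=0xEC: payload=0x6C=108, contrib = 108<<0 = 108; acc -> 108, shift -> 7
byte 1=0x73: payload=0x73=115, contrib = 115<<7 = 14720; acc -> 14828, shift -> 14

Answer: acc=108 shift=7
acc=14828 shift=14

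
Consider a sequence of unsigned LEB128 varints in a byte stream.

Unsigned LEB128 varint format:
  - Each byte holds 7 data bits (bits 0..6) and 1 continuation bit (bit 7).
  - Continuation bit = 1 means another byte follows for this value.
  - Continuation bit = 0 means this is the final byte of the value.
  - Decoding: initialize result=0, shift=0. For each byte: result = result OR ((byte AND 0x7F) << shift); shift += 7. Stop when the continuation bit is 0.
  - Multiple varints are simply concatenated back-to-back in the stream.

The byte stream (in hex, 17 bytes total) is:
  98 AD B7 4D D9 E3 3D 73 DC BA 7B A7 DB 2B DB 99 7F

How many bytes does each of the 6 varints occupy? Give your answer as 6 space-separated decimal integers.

  byte[0]=0x98 cont=1 payload=0x18=24: acc |= 24<<0 -> acc=24 shift=7
  byte[1]=0xAD cont=1 payload=0x2D=45: acc |= 45<<7 -> acc=5784 shift=14
  byte[2]=0xB7 cont=1 payload=0x37=55: acc |= 55<<14 -> acc=906904 shift=21
  byte[3]=0x4D cont=0 payload=0x4D=77: acc |= 77<<21 -> acc=162387608 shift=28 [end]
Varint 1: bytes[0:4] = 98 AD B7 4D -> value 162387608 (4 byte(s))
  byte[4]=0xD9 cont=1 payload=0x59=89: acc |= 89<<0 -> acc=89 shift=7
  byte[5]=0xE3 cont=1 payload=0x63=99: acc |= 99<<7 -> acc=12761 shift=14
  byte[6]=0x3D cont=0 payload=0x3D=61: acc |= 61<<14 -> acc=1012185 shift=21 [end]
Varint 2: bytes[4:7] = D9 E3 3D -> value 1012185 (3 byte(s))
  byte[7]=0x73 cont=0 payload=0x73=115: acc |= 115<<0 -> acc=115 shift=7 [end]
Varint 3: bytes[7:8] = 73 -> value 115 (1 byte(s))
  byte[8]=0xDC cont=1 payload=0x5C=92: acc |= 92<<0 -> acc=92 shift=7
  byte[9]=0xBA cont=1 payload=0x3A=58: acc |= 58<<7 -> acc=7516 shift=14
  byte[10]=0x7B cont=0 payload=0x7B=123: acc |= 123<<14 -> acc=2022748 shift=21 [end]
Varint 4: bytes[8:11] = DC BA 7B -> value 2022748 (3 byte(s))
  byte[11]=0xA7 cont=1 payload=0x27=39: acc |= 39<<0 -> acc=39 shift=7
  byte[12]=0xDB cont=1 payload=0x5B=91: acc |= 91<<7 -> acc=11687 shift=14
  byte[13]=0x2B cont=0 payload=0x2B=43: acc |= 43<<14 -> acc=716199 shift=21 [end]
Varint 5: bytes[11:14] = A7 DB 2B -> value 716199 (3 byte(s))
  byte[14]=0xDB cont=1 payload=0x5B=91: acc |= 91<<0 -> acc=91 shift=7
  byte[15]=0x99 cont=1 payload=0x19=25: acc |= 25<<7 -> acc=3291 shift=14
  byte[16]=0x7F cont=0 payload=0x7F=127: acc |= 127<<14 -> acc=2084059 shift=21 [end]
Varint 6: bytes[14:17] = DB 99 7F -> value 2084059 (3 byte(s))

Answer: 4 3 1 3 3 3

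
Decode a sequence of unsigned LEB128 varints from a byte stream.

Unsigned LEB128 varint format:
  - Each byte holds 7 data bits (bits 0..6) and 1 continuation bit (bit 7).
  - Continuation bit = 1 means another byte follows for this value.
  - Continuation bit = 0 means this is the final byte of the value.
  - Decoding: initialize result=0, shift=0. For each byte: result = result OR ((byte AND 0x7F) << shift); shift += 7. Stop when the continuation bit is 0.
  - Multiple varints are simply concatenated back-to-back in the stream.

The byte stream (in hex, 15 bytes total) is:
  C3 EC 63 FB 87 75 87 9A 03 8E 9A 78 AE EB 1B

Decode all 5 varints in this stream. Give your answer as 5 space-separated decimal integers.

  byte[0]=0xC3 cont=1 payload=0x43=67: acc |= 67<<0 -> acc=67 shift=7
  byte[1]=0xEC cont=1 payload=0x6C=108: acc |= 108<<7 -> acc=13891 shift=14
  byte[2]=0x63 cont=0 payload=0x63=99: acc |= 99<<14 -> acc=1635907 shift=21 [end]
Varint 1: bytes[0:3] = C3 EC 63 -> value 1635907 (3 byte(s))
  byte[3]=0xFB cont=1 payload=0x7B=123: acc |= 123<<0 -> acc=123 shift=7
  byte[4]=0x87 cont=1 payload=0x07=7: acc |= 7<<7 -> acc=1019 shift=14
  byte[5]=0x75 cont=0 payload=0x75=117: acc |= 117<<14 -> acc=1917947 shift=21 [end]
Varint 2: bytes[3:6] = FB 87 75 -> value 1917947 (3 byte(s))
  byte[6]=0x87 cont=1 payload=0x07=7: acc |= 7<<0 -> acc=7 shift=7
  byte[7]=0x9A cont=1 payload=0x1A=26: acc |= 26<<7 -> acc=3335 shift=14
  byte[8]=0x03 cont=0 payload=0x03=3: acc |= 3<<14 -> acc=52487 shift=21 [end]
Varint 3: bytes[6:9] = 87 9A 03 -> value 52487 (3 byte(s))
  byte[9]=0x8E cont=1 payload=0x0E=14: acc |= 14<<0 -> acc=14 shift=7
  byte[10]=0x9A cont=1 payload=0x1A=26: acc |= 26<<7 -> acc=3342 shift=14
  byte[11]=0x78 cont=0 payload=0x78=120: acc |= 120<<14 -> acc=1969422 shift=21 [end]
Varint 4: bytes[9:12] = 8E 9A 78 -> value 1969422 (3 byte(s))
  byte[12]=0xAE cont=1 payload=0x2E=46: acc |= 46<<0 -> acc=46 shift=7
  byte[13]=0xEB cont=1 payload=0x6B=107: acc |= 107<<7 -> acc=13742 shift=14
  byte[14]=0x1B cont=0 payload=0x1B=27: acc |= 27<<14 -> acc=456110 shift=21 [end]
Varint 5: bytes[12:15] = AE EB 1B -> value 456110 (3 byte(s))

Answer: 1635907 1917947 52487 1969422 456110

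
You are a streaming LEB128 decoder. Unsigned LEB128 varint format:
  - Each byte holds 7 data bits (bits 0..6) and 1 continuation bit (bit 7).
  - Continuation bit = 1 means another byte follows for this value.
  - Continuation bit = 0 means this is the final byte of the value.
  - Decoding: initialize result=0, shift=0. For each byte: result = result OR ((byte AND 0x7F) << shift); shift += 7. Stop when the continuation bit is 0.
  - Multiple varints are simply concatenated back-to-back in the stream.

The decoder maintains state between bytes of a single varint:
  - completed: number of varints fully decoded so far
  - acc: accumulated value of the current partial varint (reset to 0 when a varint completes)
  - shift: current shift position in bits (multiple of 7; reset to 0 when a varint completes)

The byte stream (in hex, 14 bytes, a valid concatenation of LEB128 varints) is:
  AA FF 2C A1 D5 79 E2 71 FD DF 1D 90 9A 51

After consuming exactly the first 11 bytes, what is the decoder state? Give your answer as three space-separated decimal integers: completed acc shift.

byte[0]=0xAA cont=1 payload=0x2A: acc |= 42<<0 -> completed=0 acc=42 shift=7
byte[1]=0xFF cont=1 payload=0x7F: acc |= 127<<7 -> completed=0 acc=16298 shift=14
byte[2]=0x2C cont=0 payload=0x2C: varint #1 complete (value=737194); reset -> completed=1 acc=0 shift=0
byte[3]=0xA1 cont=1 payload=0x21: acc |= 33<<0 -> completed=1 acc=33 shift=7
byte[4]=0xD5 cont=1 payload=0x55: acc |= 85<<7 -> completed=1 acc=10913 shift=14
byte[5]=0x79 cont=0 payload=0x79: varint #2 complete (value=1993377); reset -> completed=2 acc=0 shift=0
byte[6]=0xE2 cont=1 payload=0x62: acc |= 98<<0 -> completed=2 acc=98 shift=7
byte[7]=0x71 cont=0 payload=0x71: varint #3 complete (value=14562); reset -> completed=3 acc=0 shift=0
byte[8]=0xFD cont=1 payload=0x7D: acc |= 125<<0 -> completed=3 acc=125 shift=7
byte[9]=0xDF cont=1 payload=0x5F: acc |= 95<<7 -> completed=3 acc=12285 shift=14
byte[10]=0x1D cont=0 payload=0x1D: varint #4 complete (value=487421); reset -> completed=4 acc=0 shift=0

Answer: 4 0 0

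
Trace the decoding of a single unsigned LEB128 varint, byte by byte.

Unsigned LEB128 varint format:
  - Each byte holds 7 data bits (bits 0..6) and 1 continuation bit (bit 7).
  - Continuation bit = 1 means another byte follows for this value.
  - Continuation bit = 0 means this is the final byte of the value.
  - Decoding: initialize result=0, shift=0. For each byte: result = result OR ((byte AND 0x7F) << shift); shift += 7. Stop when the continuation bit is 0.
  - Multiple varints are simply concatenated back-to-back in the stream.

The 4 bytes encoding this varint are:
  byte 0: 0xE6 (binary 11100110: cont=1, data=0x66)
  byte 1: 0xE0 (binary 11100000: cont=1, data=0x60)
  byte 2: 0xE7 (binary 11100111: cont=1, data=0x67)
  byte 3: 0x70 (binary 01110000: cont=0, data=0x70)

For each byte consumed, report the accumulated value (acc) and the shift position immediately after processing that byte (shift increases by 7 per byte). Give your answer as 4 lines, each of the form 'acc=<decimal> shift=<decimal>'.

byte 0=0xE6: payload=0x66=102, contrib = 102<<0 = 102; acc -> 102, shift -> 7
byte 1=0xE0: payload=0x60=96, contrib = 96<<7 = 12288; acc -> 12390, shift -> 14
byte 2=0xE7: payload=0x67=103, contrib = 103<<14 = 1687552; acc -> 1699942, shift -> 21
byte 3=0x70: payload=0x70=112, contrib = 112<<21 = 234881024; acc -> 236580966, shift -> 28

Answer: acc=102 shift=7
acc=12390 shift=14
acc=1699942 shift=21
acc=236580966 shift=28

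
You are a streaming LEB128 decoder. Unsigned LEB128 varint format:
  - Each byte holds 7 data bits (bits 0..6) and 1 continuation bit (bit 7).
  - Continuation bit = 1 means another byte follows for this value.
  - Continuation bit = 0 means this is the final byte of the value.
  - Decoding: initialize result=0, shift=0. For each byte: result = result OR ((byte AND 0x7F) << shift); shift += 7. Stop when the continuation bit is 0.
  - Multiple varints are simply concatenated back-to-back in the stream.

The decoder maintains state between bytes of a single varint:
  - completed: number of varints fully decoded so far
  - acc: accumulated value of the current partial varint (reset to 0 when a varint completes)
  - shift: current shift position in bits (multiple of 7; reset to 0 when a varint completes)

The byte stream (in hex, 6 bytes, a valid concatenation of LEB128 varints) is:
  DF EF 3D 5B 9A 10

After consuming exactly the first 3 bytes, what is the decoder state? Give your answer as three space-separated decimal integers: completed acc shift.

Answer: 1 0 0

Derivation:
byte[0]=0xDF cont=1 payload=0x5F: acc |= 95<<0 -> completed=0 acc=95 shift=7
byte[1]=0xEF cont=1 payload=0x6F: acc |= 111<<7 -> completed=0 acc=14303 shift=14
byte[2]=0x3D cont=0 payload=0x3D: varint #1 complete (value=1013727); reset -> completed=1 acc=0 shift=0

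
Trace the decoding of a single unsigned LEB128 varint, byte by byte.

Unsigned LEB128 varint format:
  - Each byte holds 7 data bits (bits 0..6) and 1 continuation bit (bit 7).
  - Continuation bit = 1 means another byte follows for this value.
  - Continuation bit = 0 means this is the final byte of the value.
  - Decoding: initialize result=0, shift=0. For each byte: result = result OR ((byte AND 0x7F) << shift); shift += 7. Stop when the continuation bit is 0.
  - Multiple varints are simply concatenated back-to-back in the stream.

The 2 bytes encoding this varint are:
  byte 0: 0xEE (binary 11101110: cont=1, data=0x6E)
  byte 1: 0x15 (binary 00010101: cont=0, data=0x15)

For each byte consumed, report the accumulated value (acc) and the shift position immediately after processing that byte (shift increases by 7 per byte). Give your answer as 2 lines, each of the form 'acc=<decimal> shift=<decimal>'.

byte 0=0xEE: payload=0x6E=110, contrib = 110<<0 = 110; acc -> 110, shift -> 7
byte 1=0x15: payload=0x15=21, contrib = 21<<7 = 2688; acc -> 2798, shift -> 14

Answer: acc=110 shift=7
acc=2798 shift=14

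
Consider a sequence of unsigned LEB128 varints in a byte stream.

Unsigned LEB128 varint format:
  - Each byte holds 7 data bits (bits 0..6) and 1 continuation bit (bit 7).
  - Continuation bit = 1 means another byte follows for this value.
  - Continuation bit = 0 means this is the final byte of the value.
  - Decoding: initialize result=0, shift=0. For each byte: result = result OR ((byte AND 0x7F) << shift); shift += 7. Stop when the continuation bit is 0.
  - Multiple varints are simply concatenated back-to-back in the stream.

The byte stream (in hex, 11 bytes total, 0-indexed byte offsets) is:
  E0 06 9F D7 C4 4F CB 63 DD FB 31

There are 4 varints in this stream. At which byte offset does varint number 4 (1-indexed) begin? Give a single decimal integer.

  byte[0]=0xE0 cont=1 payload=0x60=96: acc |= 96<<0 -> acc=96 shift=7
  byte[1]=0x06 cont=0 payload=0x06=6: acc |= 6<<7 -> acc=864 shift=14 [end]
Varint 1: bytes[0:2] = E0 06 -> value 864 (2 byte(s))
  byte[2]=0x9F cont=1 payload=0x1F=31: acc |= 31<<0 -> acc=31 shift=7
  byte[3]=0xD7 cont=1 payload=0x57=87: acc |= 87<<7 -> acc=11167 shift=14
  byte[4]=0xC4 cont=1 payload=0x44=68: acc |= 68<<14 -> acc=1125279 shift=21
  byte[5]=0x4F cont=0 payload=0x4F=79: acc |= 79<<21 -> acc=166800287 shift=28 [end]
Varint 2: bytes[2:6] = 9F D7 C4 4F -> value 166800287 (4 byte(s))
  byte[6]=0xCB cont=1 payload=0x4B=75: acc |= 75<<0 -> acc=75 shift=7
  byte[7]=0x63 cont=0 payload=0x63=99: acc |= 99<<7 -> acc=12747 shift=14 [end]
Varint 3: bytes[6:8] = CB 63 -> value 12747 (2 byte(s))
  byte[8]=0xDD cont=1 payload=0x5D=93: acc |= 93<<0 -> acc=93 shift=7
  byte[9]=0xFB cont=1 payload=0x7B=123: acc |= 123<<7 -> acc=15837 shift=14
  byte[10]=0x31 cont=0 payload=0x31=49: acc |= 49<<14 -> acc=818653 shift=21 [end]
Varint 4: bytes[8:11] = DD FB 31 -> value 818653 (3 byte(s))

Answer: 8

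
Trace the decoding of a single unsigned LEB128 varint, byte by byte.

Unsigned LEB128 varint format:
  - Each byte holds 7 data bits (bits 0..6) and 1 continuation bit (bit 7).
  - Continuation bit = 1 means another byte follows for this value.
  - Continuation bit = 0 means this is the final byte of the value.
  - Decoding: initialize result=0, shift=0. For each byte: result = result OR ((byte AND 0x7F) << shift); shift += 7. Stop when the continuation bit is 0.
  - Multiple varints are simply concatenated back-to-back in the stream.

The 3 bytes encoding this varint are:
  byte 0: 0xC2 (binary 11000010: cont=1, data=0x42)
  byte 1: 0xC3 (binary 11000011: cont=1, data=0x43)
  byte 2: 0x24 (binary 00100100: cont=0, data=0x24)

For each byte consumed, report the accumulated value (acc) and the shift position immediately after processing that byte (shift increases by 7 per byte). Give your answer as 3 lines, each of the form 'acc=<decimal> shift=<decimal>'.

byte 0=0xC2: payload=0x42=66, contrib = 66<<0 = 66; acc -> 66, shift -> 7
byte 1=0xC3: payload=0x43=67, contrib = 67<<7 = 8576; acc -> 8642, shift -> 14
byte 2=0x24: payload=0x24=36, contrib = 36<<14 = 589824; acc -> 598466, shift -> 21

Answer: acc=66 shift=7
acc=8642 shift=14
acc=598466 shift=21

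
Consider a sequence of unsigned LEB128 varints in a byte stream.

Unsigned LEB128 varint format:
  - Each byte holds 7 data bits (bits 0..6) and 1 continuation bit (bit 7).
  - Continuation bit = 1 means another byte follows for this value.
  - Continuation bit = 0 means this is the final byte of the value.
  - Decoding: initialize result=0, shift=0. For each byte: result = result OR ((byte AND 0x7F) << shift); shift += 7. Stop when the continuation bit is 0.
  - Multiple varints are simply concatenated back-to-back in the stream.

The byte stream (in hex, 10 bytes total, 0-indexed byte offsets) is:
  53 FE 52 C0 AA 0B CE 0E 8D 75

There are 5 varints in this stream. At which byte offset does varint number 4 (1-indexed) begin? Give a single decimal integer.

Answer: 6

Derivation:
  byte[0]=0x53 cont=0 payload=0x53=83: acc |= 83<<0 -> acc=83 shift=7 [end]
Varint 1: bytes[0:1] = 53 -> value 83 (1 byte(s))
  byte[1]=0xFE cont=1 payload=0x7E=126: acc |= 126<<0 -> acc=126 shift=7
  byte[2]=0x52 cont=0 payload=0x52=82: acc |= 82<<7 -> acc=10622 shift=14 [end]
Varint 2: bytes[1:3] = FE 52 -> value 10622 (2 byte(s))
  byte[3]=0xC0 cont=1 payload=0x40=64: acc |= 64<<0 -> acc=64 shift=7
  byte[4]=0xAA cont=1 payload=0x2A=42: acc |= 42<<7 -> acc=5440 shift=14
  byte[5]=0x0B cont=0 payload=0x0B=11: acc |= 11<<14 -> acc=185664 shift=21 [end]
Varint 3: bytes[3:6] = C0 AA 0B -> value 185664 (3 byte(s))
  byte[6]=0xCE cont=1 payload=0x4E=78: acc |= 78<<0 -> acc=78 shift=7
  byte[7]=0x0E cont=0 payload=0x0E=14: acc |= 14<<7 -> acc=1870 shift=14 [end]
Varint 4: bytes[6:8] = CE 0E -> value 1870 (2 byte(s))
  byte[8]=0x8D cont=1 payload=0x0D=13: acc |= 13<<0 -> acc=13 shift=7
  byte[9]=0x75 cont=0 payload=0x75=117: acc |= 117<<7 -> acc=14989 shift=14 [end]
Varint 5: bytes[8:10] = 8D 75 -> value 14989 (2 byte(s))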